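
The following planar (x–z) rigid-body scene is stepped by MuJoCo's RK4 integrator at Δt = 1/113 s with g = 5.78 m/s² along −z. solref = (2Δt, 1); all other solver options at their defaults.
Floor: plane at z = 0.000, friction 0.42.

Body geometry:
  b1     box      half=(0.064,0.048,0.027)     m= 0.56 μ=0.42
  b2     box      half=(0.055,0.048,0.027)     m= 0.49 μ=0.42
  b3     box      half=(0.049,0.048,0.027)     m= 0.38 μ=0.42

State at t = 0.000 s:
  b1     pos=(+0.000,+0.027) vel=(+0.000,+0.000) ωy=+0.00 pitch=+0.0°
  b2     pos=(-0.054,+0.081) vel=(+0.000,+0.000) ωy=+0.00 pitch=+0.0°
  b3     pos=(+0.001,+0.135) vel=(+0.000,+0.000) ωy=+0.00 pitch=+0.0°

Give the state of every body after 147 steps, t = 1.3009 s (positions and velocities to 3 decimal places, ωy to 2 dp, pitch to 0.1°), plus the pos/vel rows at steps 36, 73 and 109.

State at t = 1.3009 s:
  b1     pos=(+0.000,+0.027) vel=(+0.000,+0.000) ωy=+0.00 pitch=+0.0°
  b2     pos=(-0.054,+0.081) vel=(+0.000,+0.000) ωy=+0.00 pitch=+0.0°
  b3     pos=(+0.134,+0.027) vel=(+0.000,+0.001) ωy=+0.00 pitch=+180.0°

Key-timestep trajectory:
   step    t(s)  b1.x    b1.z    b1.vx   b1.vz   b2.x    b2.z    b2.vx   b2.vz   b3.x    b3.z    b3.vx   b3.vz 
     36  0.3186   +0.000  +0.027  +0.000  +0.000   -0.054  +0.081  +0.000  +0.000   +0.001  +0.135  +0.004  +0.000
     73  0.6460   +0.000  +0.027  +0.000  +0.000   -0.054  +0.081  +0.000  +0.000   +0.010  +0.133  +0.086  -0.030
    109  0.9646   +0.000  +0.027  +0.000  +0.000   -0.054  +0.081  +0.000  +0.000   +0.079  +0.103  +0.279  -0.094


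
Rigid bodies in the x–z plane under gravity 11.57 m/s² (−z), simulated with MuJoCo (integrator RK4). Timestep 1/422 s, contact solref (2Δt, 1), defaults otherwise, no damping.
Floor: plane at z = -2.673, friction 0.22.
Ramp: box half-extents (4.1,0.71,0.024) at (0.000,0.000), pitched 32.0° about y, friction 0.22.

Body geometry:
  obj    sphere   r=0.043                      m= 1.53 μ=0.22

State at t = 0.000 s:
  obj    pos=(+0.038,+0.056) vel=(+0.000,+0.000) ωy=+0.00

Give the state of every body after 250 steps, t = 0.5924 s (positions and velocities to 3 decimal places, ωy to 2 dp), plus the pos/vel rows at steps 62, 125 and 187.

State at t = 0.5924 s:
  obj    pos=(+0.690,-0.352) vel=(+2.200,-1.375) ωy=+60.32

Key-timestep trajectory:
   step    t(s)  obj.x    obj.z    obj.vx   obj.vz 
     62  0.1469   +0.078  +0.030  +0.546  -0.341
    125  0.2962   +0.201  -0.046  +1.100  -0.688
    187  0.4431   +0.403  -0.173  +1.646  -1.028


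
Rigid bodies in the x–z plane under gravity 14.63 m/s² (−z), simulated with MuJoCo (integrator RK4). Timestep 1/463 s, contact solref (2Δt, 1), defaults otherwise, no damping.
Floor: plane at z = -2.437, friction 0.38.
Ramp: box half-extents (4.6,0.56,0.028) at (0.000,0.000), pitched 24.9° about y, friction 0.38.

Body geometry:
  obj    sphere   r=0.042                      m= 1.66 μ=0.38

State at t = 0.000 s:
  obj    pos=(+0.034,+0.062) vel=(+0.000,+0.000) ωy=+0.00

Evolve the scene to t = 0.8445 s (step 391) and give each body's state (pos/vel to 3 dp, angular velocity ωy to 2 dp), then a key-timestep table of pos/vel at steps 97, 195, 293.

State at t = 0.8445 s:
  obj    pos=(+1.457,-0.599) vel=(+3.370,-1.564) ωy=+88.46

Key-timestep trajectory:
   step    t(s)  obj.x    obj.z    obj.vx   obj.vz 
     97  0.2095   +0.121  +0.021  +0.836  -0.388
    195  0.4212   +0.388  -0.103  +1.681  -0.780
    293  0.6328   +0.833  -0.309  +2.526  -1.172


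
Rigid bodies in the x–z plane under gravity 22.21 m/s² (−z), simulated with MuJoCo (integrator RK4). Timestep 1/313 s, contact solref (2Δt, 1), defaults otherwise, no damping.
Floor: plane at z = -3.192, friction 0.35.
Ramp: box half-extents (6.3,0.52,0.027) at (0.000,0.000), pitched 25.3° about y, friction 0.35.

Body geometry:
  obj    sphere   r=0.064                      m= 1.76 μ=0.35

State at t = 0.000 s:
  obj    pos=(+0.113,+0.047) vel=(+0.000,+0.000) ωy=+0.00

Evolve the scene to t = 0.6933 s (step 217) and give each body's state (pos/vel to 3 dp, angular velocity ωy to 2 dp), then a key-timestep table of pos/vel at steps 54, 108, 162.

State at t = 0.6933 s:
  obj    pos=(+1.586,-0.649) vel=(+4.250,-2.009) ωy=+73.43

Key-timestep trajectory:
   step    t(s)  obj.x    obj.z    obj.vx   obj.vz 
     54  0.1725   +0.204  +0.004  +1.058  -0.500
    108  0.3450   +0.478  -0.125  +2.115  -1.000
    162  0.5176   +0.934  -0.341  +3.173  -1.500


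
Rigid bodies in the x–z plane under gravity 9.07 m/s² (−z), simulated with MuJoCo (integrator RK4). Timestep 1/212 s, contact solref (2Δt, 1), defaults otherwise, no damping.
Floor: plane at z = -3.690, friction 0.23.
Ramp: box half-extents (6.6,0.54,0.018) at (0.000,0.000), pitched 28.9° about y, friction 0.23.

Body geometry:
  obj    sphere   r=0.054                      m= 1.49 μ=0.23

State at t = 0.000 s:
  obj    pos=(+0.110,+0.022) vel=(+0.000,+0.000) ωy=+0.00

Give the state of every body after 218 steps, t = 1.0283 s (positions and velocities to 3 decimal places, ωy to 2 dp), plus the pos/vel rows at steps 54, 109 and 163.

State at t = 1.0283 s:
  obj    pos=(+1.559,-0.779) vel=(+2.819,-1.556) ωy=+59.61

Key-timestep trajectory:
   step    t(s)  obj.x    obj.z    obj.vx   obj.vz 
     54  0.2547   +0.199  -0.028  +0.698  -0.386
    109  0.5142   +0.472  -0.178  +1.409  -0.778
    163  0.7689   +0.920  -0.426  +2.108  -1.164


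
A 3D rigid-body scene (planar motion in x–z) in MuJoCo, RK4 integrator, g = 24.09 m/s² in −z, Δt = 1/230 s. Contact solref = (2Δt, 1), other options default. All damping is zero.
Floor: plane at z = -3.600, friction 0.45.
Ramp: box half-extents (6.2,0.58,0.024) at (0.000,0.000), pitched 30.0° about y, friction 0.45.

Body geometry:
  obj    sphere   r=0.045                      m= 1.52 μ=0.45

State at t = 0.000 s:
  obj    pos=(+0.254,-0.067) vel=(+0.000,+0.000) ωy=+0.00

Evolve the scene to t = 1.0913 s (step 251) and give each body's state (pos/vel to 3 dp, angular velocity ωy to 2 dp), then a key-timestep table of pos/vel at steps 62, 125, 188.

State at t = 1.0913 s:
  obj    pos=(+4.691,-2.629) vel=(+8.131,-4.694) ωy=+208.64

Key-timestep trajectory:
   step    t(s)  obj.x    obj.z    obj.vx   obj.vz 
     62  0.2696   +0.525  -0.223  +2.009  -1.160
    125  0.5435   +1.354  -0.702  +4.049  -2.338
    188  0.8174   +2.743  -1.504  +6.090  -3.516


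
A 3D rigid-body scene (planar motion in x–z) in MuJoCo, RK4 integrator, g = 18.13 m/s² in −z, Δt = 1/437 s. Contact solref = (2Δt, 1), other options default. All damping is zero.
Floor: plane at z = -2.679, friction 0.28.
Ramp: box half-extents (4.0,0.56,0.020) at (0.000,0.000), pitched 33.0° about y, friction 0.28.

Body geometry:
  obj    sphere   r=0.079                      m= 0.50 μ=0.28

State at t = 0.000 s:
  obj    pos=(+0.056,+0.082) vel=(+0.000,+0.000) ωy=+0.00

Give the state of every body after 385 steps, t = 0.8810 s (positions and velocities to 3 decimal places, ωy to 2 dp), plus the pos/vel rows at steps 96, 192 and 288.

State at t = 0.8810 s:
  obj    pos=(+2.352,-1.409) vel=(+5.212,-3.384) ωy=+78.65

Key-timestep trajectory:
   step    t(s)  obj.x    obj.z    obj.vx   obj.vz 
     96  0.2197   +0.199  -0.011  +1.300  -0.844
    192  0.4394   +0.627  -0.289  +2.599  -1.688
    288  0.6590   +1.341  -0.753  +3.899  -2.532


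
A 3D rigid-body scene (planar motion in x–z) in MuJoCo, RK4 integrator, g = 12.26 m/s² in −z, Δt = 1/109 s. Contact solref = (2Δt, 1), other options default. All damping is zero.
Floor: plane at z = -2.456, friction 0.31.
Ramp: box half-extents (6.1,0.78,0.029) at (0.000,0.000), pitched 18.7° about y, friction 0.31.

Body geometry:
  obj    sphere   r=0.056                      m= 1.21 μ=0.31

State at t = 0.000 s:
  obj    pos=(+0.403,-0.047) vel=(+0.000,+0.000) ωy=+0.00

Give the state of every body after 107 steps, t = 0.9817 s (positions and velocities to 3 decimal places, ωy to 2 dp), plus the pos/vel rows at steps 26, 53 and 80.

State at t = 0.9817 s:
  obj    pos=(+1.685,-0.480) vel=(+2.611,-0.884) ωy=+49.20

Key-timestep trajectory:
   step    t(s)  obj.x    obj.z    obj.vx   obj.vz 
     26  0.2385   +0.479  -0.072  +0.635  -0.215
     53  0.4862   +0.718  -0.153  +1.293  -0.438
     80  0.7339   +1.119  -0.289  +1.952  -0.661


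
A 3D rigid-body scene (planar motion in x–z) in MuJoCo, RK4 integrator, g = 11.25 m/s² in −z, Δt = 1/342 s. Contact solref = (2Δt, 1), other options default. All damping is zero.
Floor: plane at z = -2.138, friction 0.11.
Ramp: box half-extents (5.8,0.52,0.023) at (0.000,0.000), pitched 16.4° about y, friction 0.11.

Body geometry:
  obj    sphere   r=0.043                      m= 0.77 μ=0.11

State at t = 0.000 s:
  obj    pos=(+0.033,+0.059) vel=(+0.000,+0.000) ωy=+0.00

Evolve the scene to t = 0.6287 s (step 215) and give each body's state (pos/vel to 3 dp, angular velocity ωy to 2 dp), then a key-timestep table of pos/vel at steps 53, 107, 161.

State at t = 0.6287 s:
  obj    pos=(+0.463,-0.068) vel=(+1.368,-0.403) ωy=+33.16

Key-timestep trajectory:
   step    t(s)  obj.x    obj.z    obj.vx   obj.vz 
     53  0.1550   +0.059  +0.051  +0.337  -0.099
    107  0.3129   +0.140  +0.028  +0.681  -0.200
    161  0.4708   +0.274  -0.012  +1.025  -0.302


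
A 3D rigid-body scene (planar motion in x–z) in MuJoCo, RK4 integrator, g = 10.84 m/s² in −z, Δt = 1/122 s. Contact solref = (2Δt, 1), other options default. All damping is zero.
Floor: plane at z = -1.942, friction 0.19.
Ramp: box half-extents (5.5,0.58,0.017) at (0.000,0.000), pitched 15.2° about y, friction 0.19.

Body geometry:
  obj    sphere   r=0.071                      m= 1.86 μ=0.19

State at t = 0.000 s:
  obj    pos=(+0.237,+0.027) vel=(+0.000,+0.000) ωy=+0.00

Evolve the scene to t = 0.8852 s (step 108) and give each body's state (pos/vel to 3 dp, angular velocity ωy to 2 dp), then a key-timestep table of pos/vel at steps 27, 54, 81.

State at t = 0.8852 s:
  obj    pos=(+1.005,-0.182) vel=(+1.734,-0.471) ωy=+25.30

Key-timestep trajectory:
   step    t(s)  obj.x    obj.z    obj.vx   obj.vz 
     27  0.2213   +0.285  +0.014  +0.434  -0.118
     54  0.4426   +0.429  -0.025  +0.867  -0.236
     81  0.6639   +0.669  -0.091  +1.301  -0.353


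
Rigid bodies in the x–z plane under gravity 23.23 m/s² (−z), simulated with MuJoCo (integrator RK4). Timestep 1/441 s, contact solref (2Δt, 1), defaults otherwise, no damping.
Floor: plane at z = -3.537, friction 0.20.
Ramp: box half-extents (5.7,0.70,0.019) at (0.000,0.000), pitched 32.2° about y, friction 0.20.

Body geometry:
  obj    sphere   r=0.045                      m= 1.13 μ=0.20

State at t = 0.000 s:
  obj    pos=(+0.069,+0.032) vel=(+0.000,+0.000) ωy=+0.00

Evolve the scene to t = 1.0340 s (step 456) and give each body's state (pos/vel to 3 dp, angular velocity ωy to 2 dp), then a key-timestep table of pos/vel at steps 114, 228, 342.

State at t = 1.0340 s:
  obj    pos=(+4.069,-2.487) vel=(+7.737,-4.872) ωy=+203.14

Key-timestep trajectory:
   step    t(s)  obj.x    obj.z    obj.vx   obj.vz 
    114  0.2585   +0.319  -0.125  +1.934  -1.218
    228  0.5170   +1.069  -0.598  +3.869  -2.436
    342  0.7755   +2.319  -1.385  +5.803  -3.654


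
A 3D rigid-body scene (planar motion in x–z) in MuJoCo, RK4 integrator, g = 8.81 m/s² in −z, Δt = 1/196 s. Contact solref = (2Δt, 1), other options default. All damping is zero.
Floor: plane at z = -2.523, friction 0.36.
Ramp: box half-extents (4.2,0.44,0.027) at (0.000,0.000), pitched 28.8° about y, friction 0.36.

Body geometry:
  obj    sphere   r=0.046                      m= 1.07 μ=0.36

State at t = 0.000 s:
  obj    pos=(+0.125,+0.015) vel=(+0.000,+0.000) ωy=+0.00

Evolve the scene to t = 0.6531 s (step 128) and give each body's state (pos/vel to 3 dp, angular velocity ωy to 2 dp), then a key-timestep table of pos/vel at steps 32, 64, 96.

State at t = 0.6531 s:
  obj    pos=(+0.691,-0.297) vel=(+1.735,-0.954) ωy=+43.03

Key-timestep trajectory:
   step    t(s)  obj.x    obj.z    obj.vx   obj.vz 
     32  0.1633   +0.160  -0.005  +0.434  -0.239
     64  0.3265   +0.267  -0.063  +0.868  -0.477
     96  0.4898   +0.444  -0.161  +1.301  -0.715


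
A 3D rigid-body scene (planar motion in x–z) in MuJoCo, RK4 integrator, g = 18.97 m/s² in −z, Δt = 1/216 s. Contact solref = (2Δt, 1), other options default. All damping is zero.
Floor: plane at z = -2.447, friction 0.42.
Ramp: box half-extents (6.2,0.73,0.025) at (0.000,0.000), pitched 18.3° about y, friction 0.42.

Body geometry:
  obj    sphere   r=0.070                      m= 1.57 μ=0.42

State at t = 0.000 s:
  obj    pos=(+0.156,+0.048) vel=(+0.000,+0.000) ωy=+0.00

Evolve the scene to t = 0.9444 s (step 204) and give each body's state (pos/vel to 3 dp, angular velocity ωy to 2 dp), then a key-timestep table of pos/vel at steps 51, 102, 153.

State at t = 0.9444 s:
  obj    pos=(+1.958,-0.547) vel=(+3.815,-1.262) ωy=+57.40

Key-timestep trajectory:
   step    t(s)  obj.x    obj.z    obj.vx   obj.vz 
     51  0.2361   +0.269  +0.011  +0.954  -0.315
    102  0.4722   +0.607  -0.101  +1.908  -0.631
    153  0.7083   +1.170  -0.287  +2.861  -0.946


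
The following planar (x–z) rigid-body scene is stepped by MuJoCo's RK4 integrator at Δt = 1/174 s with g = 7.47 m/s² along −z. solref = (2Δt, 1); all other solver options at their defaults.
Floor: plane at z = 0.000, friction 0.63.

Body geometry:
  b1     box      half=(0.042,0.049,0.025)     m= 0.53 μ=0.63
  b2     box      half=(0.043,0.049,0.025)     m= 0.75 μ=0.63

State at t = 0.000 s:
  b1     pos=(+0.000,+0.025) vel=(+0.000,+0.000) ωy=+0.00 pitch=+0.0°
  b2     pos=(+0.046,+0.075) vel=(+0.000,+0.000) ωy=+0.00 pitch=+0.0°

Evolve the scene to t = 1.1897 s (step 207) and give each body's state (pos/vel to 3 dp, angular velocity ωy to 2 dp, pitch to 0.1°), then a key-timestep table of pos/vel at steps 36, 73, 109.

State at t = 1.1897 s:
  b1     pos=(+0.000,+0.025) vel=(+0.000,+0.000) ωy=+0.00 pitch=+0.0°
  b2     pos=(+0.154,+0.025) vel=(+0.000,+0.000) ωy=+0.00 pitch=+180.0°

Key-timestep trajectory:
   step    t(s)  b1.x    b1.z    b1.vx   b1.vz   b2.x    b2.z    b2.vx   b2.vz 
     36  0.2069   +0.000  +0.025  +0.000  +0.000   +0.061  +0.067  +0.161  -0.167
     73  0.4195   +0.000  +0.025  +0.000  +0.000   +0.104  +0.049  +0.102  +0.014
    109  0.6264   +0.000  +0.025  +0.000  +0.000   +0.125  +0.047  +0.177  -0.053


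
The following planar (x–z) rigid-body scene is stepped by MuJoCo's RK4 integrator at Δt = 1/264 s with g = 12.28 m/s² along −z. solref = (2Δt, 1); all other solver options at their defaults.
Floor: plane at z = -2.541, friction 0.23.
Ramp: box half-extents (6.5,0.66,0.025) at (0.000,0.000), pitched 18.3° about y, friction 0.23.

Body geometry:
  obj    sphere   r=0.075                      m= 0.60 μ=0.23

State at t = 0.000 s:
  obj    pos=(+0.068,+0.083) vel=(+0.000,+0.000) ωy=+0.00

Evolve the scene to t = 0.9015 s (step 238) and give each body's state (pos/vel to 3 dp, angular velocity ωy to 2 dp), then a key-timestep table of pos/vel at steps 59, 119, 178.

State at t = 0.9015 s:
  obj    pos=(+1.131,-0.269) vel=(+2.357,-0.780) ωy=+33.10

Key-timestep trajectory:
   step    t(s)  obj.x    obj.z    obj.vx   obj.vz 
     59  0.2235   +0.133  +0.061  +0.584  -0.193
    119  0.4508   +0.334  -0.005  +1.179  -0.390
    178  0.6742   +0.662  -0.114  +1.763  -0.583


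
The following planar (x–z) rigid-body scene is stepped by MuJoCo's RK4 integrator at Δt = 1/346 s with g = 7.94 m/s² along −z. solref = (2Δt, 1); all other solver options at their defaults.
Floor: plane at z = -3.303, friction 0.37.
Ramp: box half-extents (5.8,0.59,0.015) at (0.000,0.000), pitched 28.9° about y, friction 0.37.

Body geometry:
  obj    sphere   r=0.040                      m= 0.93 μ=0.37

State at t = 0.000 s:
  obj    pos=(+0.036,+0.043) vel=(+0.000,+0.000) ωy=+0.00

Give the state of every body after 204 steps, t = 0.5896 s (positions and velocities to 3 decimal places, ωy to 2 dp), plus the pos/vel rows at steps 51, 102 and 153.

State at t = 0.5896 s:
  obj    pos=(+0.453,-0.187) vel=(+1.415,-0.781) ωy=+40.39

Key-timestep trajectory:
   step    t(s)  obj.x    obj.z    obj.vx   obj.vz 
     51  0.1474   +0.062  +0.029  +0.354  -0.195
    102  0.2948   +0.140  -0.015  +0.707  -0.391
    153  0.4422   +0.271  -0.087  +1.061  -0.586


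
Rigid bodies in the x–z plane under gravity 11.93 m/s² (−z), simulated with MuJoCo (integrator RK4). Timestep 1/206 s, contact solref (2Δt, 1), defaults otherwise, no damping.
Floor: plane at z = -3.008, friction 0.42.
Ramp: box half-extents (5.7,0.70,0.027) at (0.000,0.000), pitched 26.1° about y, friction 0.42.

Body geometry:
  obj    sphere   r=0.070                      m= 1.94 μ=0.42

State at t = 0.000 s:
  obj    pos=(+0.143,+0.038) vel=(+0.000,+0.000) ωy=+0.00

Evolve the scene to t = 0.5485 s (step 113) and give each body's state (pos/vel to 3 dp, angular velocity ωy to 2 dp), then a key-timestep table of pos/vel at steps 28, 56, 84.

State at t = 0.5485 s:
  obj    pos=(+0.650,-0.210) vel=(+1.847,-0.905) ωy=+29.37

Key-timestep trajectory:
   step    t(s)  obj.x    obj.z    obj.vx   obj.vz 
     28  0.1359   +0.174  +0.023  +0.458  -0.224
     56  0.2718   +0.267  -0.023  +0.915  -0.448
     84  0.4078   +0.423  -0.099  +1.373  -0.673


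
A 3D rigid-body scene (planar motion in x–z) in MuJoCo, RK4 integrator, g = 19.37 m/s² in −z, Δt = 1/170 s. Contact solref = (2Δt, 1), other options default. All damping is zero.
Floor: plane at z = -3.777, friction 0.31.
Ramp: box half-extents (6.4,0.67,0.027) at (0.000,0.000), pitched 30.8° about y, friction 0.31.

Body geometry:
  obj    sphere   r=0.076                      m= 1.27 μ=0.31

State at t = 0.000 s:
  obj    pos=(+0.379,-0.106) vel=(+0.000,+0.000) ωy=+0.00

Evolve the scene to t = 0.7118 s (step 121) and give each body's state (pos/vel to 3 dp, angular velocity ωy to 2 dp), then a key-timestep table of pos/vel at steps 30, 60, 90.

State at t = 0.7118 s:
  obj    pos=(+1.921,-1.025) vel=(+4.332,-2.582) ωy=+66.33

Key-timestep trajectory:
   step    t(s)  obj.x    obj.z    obj.vx   obj.vz 
     30  0.1765   +0.474  -0.163  +1.074  -0.640
     60  0.3529   +0.758  -0.332  +2.148  -1.281
     90  0.5294   +1.232  -0.615  +3.222  -1.921


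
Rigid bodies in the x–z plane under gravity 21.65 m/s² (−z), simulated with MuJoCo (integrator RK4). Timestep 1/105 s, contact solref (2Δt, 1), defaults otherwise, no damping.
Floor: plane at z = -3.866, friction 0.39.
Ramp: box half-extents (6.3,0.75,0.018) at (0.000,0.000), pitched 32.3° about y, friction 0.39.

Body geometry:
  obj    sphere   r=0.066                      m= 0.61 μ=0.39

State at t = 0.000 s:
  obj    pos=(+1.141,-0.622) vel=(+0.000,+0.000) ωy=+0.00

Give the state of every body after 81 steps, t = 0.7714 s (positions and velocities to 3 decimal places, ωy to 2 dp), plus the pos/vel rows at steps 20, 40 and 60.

State at t = 0.7714 s:
  obj    pos=(+3.219,-1.936) vel=(+5.388,-3.406) ωy=+96.56

Key-timestep trajectory:
   step    t(s)  obj.x    obj.z    obj.vx   obj.vz 
     20  0.1905   +1.268  -0.702  +1.331  -0.841
     40  0.3810   +1.648  -0.943  +2.661  -1.682
     60  0.5714   +2.282  -1.343  +3.991  -2.523


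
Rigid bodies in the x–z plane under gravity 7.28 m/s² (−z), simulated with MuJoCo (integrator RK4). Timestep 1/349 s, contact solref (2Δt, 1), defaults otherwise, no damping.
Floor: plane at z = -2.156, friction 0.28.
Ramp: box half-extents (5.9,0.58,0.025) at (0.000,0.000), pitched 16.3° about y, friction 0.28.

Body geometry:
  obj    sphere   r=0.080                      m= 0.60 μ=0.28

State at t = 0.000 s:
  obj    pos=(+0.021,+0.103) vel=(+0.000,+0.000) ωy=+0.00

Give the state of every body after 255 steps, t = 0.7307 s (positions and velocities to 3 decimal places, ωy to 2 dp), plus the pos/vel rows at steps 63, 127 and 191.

State at t = 0.7307 s:
  obj    pos=(+0.395,-0.006) vel=(+1.024,-0.299) ωy=+13.33

Key-timestep trajectory:
   step    t(s)  obj.x    obj.z    obj.vx   obj.vz 
     63  0.1805   +0.044  +0.097  +0.253  -0.074
    127  0.3639   +0.114  +0.076  +0.510  -0.149
    191  0.5473   +0.231  +0.042  +0.767  -0.224


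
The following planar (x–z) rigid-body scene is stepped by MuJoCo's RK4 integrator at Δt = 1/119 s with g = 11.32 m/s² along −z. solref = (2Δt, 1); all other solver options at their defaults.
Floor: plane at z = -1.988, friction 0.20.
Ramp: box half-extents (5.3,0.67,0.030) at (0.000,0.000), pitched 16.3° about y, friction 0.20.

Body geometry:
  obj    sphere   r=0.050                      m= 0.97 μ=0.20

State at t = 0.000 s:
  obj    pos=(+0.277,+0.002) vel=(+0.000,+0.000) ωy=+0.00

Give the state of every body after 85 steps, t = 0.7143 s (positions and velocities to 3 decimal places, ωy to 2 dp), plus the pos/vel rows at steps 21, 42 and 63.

State at t = 0.7143 s:
  obj    pos=(+0.833,-0.160) vel=(+1.556,-0.455) ωy=+32.41

Key-timestep trajectory:
   step    t(s)  obj.x    obj.z    obj.vx   obj.vz 
     21  0.1765   +0.311  -0.008  +0.385  -0.112
     42  0.3529   +0.413  -0.037  +0.769  -0.225
     63  0.5294   +0.582  -0.087  +1.153  -0.337


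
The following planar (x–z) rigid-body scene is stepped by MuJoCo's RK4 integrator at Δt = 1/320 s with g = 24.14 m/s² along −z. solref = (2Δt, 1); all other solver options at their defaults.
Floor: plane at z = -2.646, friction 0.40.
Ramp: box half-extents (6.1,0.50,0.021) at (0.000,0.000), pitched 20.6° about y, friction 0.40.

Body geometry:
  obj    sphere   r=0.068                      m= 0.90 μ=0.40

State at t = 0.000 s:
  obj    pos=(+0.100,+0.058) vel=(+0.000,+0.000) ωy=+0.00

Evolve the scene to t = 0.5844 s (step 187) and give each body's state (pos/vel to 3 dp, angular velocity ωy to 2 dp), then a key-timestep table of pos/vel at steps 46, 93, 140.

State at t = 0.5844 s:
  obj    pos=(+1.070,-0.307) vel=(+3.319,-1.247) ωy=+52.13

Key-timestep trajectory:
   step    t(s)  obj.x    obj.z    obj.vx   obj.vz 
     46  0.1438   +0.159  +0.035  +0.816  -0.307
     93  0.2906   +0.340  -0.033  +1.651  -0.620
    140  0.4375   +0.643  -0.147  +2.485  -0.934


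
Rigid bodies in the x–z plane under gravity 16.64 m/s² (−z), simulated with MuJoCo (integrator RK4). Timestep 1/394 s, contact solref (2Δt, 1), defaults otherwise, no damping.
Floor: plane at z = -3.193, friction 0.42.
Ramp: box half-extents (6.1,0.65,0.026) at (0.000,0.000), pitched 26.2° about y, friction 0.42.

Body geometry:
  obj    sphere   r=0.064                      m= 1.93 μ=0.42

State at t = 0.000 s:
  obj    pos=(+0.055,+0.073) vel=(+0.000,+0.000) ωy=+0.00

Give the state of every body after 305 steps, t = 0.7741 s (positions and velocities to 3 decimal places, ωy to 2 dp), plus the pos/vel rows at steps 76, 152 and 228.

State at t = 0.7741 s:
  obj    pos=(+1.466,-0.621) vel=(+3.645,-1.794) ωy=+63.47

Key-timestep trajectory:
   step    t(s)  obj.x    obj.z    obj.vx   obj.vz 
     76  0.1929   +0.143  +0.030  +0.908  -0.447
    152  0.3858   +0.406  -0.099  +1.817  -0.894
    228  0.5787   +0.844  -0.315  +2.725  -1.341


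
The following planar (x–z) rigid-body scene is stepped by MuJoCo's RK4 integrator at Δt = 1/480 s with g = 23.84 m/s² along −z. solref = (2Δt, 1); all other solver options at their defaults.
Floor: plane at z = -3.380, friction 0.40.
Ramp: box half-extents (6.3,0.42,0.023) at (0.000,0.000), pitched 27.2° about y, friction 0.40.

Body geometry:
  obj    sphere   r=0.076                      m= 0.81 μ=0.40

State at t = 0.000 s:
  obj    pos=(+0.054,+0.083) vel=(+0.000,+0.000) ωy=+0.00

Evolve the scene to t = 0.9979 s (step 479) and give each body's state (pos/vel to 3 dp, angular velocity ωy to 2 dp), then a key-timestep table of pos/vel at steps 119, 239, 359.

State at t = 0.9979 s:
  obj    pos=(+3.501,-1.688) vel=(+6.909,-3.551) ωy=+102.20

Key-timestep trajectory:
   step    t(s)  obj.x    obj.z    obj.vx   obj.vz 
    119  0.2479   +0.267  -0.026  +1.716  -0.882
    239  0.4979   +0.912  -0.358  +3.447  -1.772
    359  0.7479   +1.991  -0.912  +5.178  -2.661


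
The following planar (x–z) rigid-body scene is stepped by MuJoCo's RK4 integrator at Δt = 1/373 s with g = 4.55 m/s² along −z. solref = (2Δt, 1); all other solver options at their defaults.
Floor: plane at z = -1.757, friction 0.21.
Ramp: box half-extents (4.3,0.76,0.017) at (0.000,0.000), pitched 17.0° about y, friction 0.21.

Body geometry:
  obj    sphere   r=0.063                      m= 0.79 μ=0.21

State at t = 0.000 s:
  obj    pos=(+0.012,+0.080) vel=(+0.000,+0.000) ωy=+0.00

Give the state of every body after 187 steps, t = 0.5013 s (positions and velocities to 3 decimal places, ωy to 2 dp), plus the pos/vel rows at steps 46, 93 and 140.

State at t = 0.5013 s:
  obj    pos=(+0.126,+0.045) vel=(+0.456,-0.139) ωy=+7.56

Key-timestep trajectory:
   step    t(s)  obj.x    obj.z    obj.vx   obj.vz 
     46  0.1233   +0.019  +0.078  +0.112  -0.034
     93  0.2493   +0.040  +0.071  +0.227  -0.069
    140  0.3753   +0.076  +0.060  +0.341  -0.104


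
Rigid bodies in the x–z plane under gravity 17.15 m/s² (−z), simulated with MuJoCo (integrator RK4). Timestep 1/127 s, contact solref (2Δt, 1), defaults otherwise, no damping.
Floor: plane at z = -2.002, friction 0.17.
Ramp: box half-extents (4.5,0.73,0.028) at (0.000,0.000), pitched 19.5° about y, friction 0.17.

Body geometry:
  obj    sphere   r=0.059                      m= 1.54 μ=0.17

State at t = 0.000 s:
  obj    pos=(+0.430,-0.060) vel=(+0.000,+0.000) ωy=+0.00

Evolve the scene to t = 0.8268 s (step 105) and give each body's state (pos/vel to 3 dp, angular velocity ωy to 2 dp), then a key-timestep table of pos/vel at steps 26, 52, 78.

State at t = 0.8268 s:
  obj    pos=(+1.748,-0.527) vel=(+3.187,-1.129) ωy=+57.28

Key-timestep trajectory:
   step    t(s)  obj.x    obj.z    obj.vx   obj.vz 
     26  0.2047   +0.511  -0.089  +0.790  -0.280
     52  0.4094   +0.753  -0.174  +1.579  -0.559
     78  0.6142   +1.157  -0.318  +2.368  -0.838


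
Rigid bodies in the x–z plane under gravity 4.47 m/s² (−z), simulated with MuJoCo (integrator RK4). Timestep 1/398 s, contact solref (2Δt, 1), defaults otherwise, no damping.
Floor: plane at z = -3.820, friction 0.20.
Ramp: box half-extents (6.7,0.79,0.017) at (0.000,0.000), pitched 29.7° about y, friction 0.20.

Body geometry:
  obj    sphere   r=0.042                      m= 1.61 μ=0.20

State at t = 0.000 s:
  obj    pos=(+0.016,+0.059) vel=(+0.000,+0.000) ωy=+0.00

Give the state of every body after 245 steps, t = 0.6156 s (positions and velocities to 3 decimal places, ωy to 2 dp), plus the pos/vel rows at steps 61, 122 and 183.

State at t = 0.6156 s:
  obj    pos=(+0.276,-0.090) vel=(+0.846,-0.483) ωy=+23.18

Key-timestep trajectory:
   step    t(s)  obj.x    obj.z    obj.vx   obj.vz 
     61  0.1533   +0.032  +0.050  +0.211  -0.120
    122  0.3065   +0.081  +0.022  +0.421  -0.240
    183  0.4598   +0.161  -0.024  +0.632  -0.360


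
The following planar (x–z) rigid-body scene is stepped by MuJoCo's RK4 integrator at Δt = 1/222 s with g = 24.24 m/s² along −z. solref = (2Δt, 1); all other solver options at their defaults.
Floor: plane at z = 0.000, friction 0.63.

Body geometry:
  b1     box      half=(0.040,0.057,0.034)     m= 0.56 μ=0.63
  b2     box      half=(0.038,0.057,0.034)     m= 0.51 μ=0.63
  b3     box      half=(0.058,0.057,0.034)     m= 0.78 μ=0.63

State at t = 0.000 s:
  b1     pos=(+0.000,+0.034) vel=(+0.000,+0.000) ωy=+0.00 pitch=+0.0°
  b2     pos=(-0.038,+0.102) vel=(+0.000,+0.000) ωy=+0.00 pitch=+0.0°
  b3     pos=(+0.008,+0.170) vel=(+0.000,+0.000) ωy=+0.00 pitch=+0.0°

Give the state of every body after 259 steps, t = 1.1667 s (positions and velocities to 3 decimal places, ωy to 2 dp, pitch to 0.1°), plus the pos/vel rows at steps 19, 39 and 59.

State at t = 1.1667 s:
  b1     pos=(+0.000,+0.034) vel=(+0.000,+0.000) ωy=+0.00 pitch=+0.0°
  b2     pos=(-0.038,+0.102) vel=(+0.000,+0.000) ωy=+0.00 pitch=-0.2°
  b3     pos=(+0.147,+0.034) vel=(+0.000,+0.000) ωy=+0.00 pitch=+180.0°

Key-timestep trajectory:
   step    t(s)  b1.x    b1.z    b1.vx   b1.vz   b2.x    b2.z    b2.vx   b2.vz   b3.x    b3.z    b3.vx   b3.vz 
     19  0.0856   +0.000  +0.034  -0.001  +0.000   -0.038  +0.102  -0.003  +0.000   +0.018  +0.166  +0.258  -0.151
     39  0.1757   +0.000  +0.034  -0.001  +0.001   -0.038  +0.102  -0.002  +0.001   +0.057  +0.128  +0.732  -0.238
     59  0.2658   +0.000  +0.034  +0.000  +0.000   -0.038  +0.102  +0.000  +0.000   +0.131  +0.042  +1.251  -1.129


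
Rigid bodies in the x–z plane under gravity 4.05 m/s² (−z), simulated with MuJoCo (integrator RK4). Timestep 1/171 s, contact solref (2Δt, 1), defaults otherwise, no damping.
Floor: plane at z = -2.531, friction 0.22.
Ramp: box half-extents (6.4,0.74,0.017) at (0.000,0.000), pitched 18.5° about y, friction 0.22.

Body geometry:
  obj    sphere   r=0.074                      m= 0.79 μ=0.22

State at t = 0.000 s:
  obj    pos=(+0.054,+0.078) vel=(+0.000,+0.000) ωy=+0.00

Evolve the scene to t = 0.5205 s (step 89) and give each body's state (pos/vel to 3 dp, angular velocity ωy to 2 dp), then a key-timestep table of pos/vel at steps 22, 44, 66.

State at t = 0.5205 s:
  obj    pos=(+0.172,+0.038) vel=(+0.453,-0.152) ωy=+6.45

Key-timestep trajectory:
   step    t(s)  obj.x    obj.z    obj.vx   obj.vz 
     22  0.1287   +0.061  +0.075  +0.112  -0.037
     44  0.2573   +0.083  +0.068  +0.224  -0.075
     66  0.3860   +0.119  +0.056  +0.336  -0.112


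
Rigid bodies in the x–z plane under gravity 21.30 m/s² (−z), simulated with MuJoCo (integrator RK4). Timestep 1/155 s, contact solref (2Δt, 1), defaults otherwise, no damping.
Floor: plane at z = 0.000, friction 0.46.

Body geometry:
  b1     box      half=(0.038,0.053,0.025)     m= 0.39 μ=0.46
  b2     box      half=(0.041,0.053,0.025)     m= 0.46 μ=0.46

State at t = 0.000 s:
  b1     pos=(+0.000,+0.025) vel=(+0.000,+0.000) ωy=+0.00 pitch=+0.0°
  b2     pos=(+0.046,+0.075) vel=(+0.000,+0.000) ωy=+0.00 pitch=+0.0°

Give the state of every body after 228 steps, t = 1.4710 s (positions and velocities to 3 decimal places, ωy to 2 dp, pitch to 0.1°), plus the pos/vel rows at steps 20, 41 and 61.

State at t = 1.4710 s:
  b1     pos=(+0.000,+0.025) vel=(+0.000,+0.000) ωy=+0.00 pitch=+0.0°
  b2     pos=(+0.154,+0.025) vel=(+0.000,+0.000) ωy=+0.00 pitch=+180.0°

Key-timestep trajectory:
   step    t(s)  b1.x    b1.z    b1.vx   b1.vz   b2.x    b2.z    b2.vx   b2.vz 
     20  0.1290   +0.000  +0.025  +0.000  +0.000   +0.072  +0.044  +0.503  -0.265
     41  0.2645   +0.000  +0.025  +0.000  +0.000   +0.110  +0.048  +0.127  +0.008
     61  0.3935   +0.000  +0.025  +0.000  +0.000   +0.144  +0.034  +0.507  -0.446


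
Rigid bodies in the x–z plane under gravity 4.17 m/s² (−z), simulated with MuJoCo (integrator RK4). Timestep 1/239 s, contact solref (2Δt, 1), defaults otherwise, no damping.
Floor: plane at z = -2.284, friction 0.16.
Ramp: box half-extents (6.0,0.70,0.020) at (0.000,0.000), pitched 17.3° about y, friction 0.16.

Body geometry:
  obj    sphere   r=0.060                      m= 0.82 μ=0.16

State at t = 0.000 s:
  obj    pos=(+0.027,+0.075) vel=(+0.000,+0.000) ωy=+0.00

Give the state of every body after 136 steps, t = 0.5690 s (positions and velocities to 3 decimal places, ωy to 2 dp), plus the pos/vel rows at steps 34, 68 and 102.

State at t = 0.5690 s:
  obj    pos=(+0.164,+0.033) vel=(+0.481,-0.150) ωy=+8.40

Key-timestep trajectory:
   step    t(s)  obj.x    obj.z    obj.vx   obj.vz 
     34  0.1423   +0.036  +0.073  +0.120  -0.037
     68  0.2845   +0.061  +0.065  +0.241  -0.075
    102  0.4268   +0.104  +0.051  +0.361  -0.112


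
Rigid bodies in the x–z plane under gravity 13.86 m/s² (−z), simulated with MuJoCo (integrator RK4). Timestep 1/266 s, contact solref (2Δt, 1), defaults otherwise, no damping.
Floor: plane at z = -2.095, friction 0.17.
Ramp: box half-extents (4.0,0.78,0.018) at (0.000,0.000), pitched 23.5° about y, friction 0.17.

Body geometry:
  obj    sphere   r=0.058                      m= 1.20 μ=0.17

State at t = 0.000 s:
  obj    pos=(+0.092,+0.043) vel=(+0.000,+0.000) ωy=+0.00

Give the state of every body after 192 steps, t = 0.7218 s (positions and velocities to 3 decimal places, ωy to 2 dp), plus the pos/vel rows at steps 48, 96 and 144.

State at t = 0.7218 s:
  obj    pos=(+1.035,-0.367) vel=(+2.613,-1.136) ωy=+49.11

Key-timestep trajectory:
   step    t(s)  obj.x    obj.z    obj.vx   obj.vz 
     48  0.1805   +0.151  +0.017  +0.654  -0.284
     96  0.3609   +0.328  -0.060  +1.307  -0.568
    144  0.5414   +0.623  -0.188  +1.960  -0.852


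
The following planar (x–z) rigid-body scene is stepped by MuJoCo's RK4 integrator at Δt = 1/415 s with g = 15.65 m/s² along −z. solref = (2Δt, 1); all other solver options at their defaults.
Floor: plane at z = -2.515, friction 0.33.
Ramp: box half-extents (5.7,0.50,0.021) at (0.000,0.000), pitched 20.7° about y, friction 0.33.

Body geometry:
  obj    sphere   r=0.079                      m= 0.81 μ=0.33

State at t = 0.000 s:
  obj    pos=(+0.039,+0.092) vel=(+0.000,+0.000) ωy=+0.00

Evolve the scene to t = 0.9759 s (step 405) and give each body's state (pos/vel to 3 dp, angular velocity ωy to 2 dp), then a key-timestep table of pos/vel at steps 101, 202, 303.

State at t = 0.9759 s:
  obj    pos=(+1.799,-0.573) vel=(+3.607,-1.363) ωy=+48.81

Key-timestep trajectory:
   step    t(s)  obj.x    obj.z    obj.vx   obj.vz 
    101  0.2434   +0.149  +0.051  +0.900  -0.340
    202  0.4867   +0.477  -0.073  +1.799  -0.680
    303  0.7301   +1.024  -0.280  +2.699  -1.020


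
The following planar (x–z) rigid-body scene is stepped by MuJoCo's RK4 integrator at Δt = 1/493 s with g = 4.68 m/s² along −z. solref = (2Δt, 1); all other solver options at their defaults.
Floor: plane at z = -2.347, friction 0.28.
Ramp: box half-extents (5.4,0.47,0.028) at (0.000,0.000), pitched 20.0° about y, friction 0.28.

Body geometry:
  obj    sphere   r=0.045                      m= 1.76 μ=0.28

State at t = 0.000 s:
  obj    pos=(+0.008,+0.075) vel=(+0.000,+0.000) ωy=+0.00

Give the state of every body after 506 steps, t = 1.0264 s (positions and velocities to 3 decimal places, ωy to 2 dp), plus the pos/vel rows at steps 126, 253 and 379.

State at t = 1.0264 s:
  obj    pos=(+0.574,-0.131) vel=(+1.103,-0.401) ωy=+26.08

Key-timestep trajectory:
   step    t(s)  obj.x    obj.z    obj.vx   obj.vz 
    126  0.2556   +0.043  +0.062  +0.275  -0.100
    253  0.5132   +0.149  +0.023  +0.551  -0.201
    379  0.7688   +0.325  -0.041  +0.826  -0.301


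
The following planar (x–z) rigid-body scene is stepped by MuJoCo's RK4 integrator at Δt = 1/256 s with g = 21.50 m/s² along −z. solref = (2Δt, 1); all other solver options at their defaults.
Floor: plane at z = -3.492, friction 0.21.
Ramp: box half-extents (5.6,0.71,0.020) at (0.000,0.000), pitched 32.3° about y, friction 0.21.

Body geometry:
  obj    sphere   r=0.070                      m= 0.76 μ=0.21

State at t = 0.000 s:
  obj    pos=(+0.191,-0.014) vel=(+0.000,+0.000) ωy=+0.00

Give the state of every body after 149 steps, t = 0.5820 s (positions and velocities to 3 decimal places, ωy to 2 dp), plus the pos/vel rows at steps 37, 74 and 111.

State at t = 0.5820 s:
  obj    pos=(+1.366,-0.757) vel=(+4.038,-2.553) ωy=+68.20

Key-timestep trajectory:
   step    t(s)  obj.x    obj.z    obj.vx   obj.vz 
     37  0.1445   +0.263  -0.060  +1.003  -0.634
     74  0.2891   +0.481  -0.198  +2.006  -1.268
    111  0.4336   +0.843  -0.427  +3.008  -1.902


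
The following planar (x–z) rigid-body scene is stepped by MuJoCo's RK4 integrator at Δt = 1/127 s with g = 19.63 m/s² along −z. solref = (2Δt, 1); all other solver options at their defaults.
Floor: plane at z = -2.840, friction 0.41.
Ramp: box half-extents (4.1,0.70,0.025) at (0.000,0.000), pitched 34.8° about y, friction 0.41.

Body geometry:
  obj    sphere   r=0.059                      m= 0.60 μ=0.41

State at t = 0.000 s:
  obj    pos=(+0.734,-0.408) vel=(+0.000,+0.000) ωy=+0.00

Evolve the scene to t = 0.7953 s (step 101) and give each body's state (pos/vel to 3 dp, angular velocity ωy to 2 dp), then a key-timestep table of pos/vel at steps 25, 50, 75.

State at t = 0.7953 s:
  obj    pos=(+2.812,-1.852) vel=(+5.225,-3.632) ωy=+107.84

Key-timestep trajectory:
   step    t(s)  obj.x    obj.z    obj.vx   obj.vz 
     25  0.1969   +0.861  -0.496  +1.294  -0.899
     50  0.3937   +1.243  -0.762  +2.587  -1.798
     75  0.5906   +1.880  -1.204  +3.880  -2.697


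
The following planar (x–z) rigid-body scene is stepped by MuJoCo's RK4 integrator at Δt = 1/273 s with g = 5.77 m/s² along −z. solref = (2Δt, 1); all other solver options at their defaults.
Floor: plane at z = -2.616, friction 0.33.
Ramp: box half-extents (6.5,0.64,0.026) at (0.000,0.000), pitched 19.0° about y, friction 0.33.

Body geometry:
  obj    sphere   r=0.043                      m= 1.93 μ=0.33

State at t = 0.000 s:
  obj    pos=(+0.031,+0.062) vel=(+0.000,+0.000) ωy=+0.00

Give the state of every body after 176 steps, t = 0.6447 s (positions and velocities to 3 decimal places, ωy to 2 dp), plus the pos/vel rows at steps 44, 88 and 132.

State at t = 0.6447 s:
  obj    pos=(+0.295,-0.029) vel=(+0.818,-0.282) ωy=+20.11

Key-timestep trajectory:
   step    t(s)  obj.x    obj.z    obj.vx   obj.vz 
     44  0.1612   +0.048  +0.057  +0.205  -0.070
     88  0.3223   +0.097  +0.040  +0.409  -0.141
    132  0.4835   +0.179  +0.011  +0.613  -0.211


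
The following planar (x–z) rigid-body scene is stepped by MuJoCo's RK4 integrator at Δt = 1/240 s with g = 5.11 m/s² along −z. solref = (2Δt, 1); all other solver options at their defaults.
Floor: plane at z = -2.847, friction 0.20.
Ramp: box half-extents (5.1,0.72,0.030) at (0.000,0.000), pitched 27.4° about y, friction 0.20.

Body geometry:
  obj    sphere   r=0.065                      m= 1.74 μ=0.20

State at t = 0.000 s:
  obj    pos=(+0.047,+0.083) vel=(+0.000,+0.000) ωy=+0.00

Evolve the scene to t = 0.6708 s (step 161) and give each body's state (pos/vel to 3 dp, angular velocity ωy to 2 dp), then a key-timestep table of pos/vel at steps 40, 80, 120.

State at t = 0.6708 s:
  obj    pos=(+0.383,-0.091) vel=(+1.001,-0.519) ωy=+17.33

Key-timestep trajectory:
   step    t(s)  obj.x    obj.z    obj.vx   obj.vz 
     40  0.1667   +0.068  +0.072  +0.249  -0.129
     80  0.3333   +0.130  +0.040  +0.497  -0.258
    120  0.5000   +0.233  -0.014  +0.746  -0.387


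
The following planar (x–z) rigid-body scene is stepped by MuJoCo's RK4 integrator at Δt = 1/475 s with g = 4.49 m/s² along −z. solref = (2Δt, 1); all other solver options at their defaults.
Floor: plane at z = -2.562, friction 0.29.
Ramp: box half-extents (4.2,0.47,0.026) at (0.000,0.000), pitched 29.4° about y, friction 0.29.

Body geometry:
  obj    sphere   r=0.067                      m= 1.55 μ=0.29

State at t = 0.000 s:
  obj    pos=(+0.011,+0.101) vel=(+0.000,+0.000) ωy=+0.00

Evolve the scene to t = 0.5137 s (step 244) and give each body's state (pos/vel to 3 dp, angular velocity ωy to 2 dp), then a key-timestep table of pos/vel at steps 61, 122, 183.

State at t = 0.5137 s:
  obj    pos=(+0.192,-0.001) vel=(+0.705,-0.397) ωy=+12.07

Key-timestep trajectory:
   step    t(s)  obj.x    obj.z    obj.vx   obj.vz 
     61  0.1284   +0.022  +0.094  +0.176  -0.099
    122  0.2568   +0.056  +0.075  +0.352  -0.199
    183  0.3853   +0.113  +0.043  +0.528  -0.298


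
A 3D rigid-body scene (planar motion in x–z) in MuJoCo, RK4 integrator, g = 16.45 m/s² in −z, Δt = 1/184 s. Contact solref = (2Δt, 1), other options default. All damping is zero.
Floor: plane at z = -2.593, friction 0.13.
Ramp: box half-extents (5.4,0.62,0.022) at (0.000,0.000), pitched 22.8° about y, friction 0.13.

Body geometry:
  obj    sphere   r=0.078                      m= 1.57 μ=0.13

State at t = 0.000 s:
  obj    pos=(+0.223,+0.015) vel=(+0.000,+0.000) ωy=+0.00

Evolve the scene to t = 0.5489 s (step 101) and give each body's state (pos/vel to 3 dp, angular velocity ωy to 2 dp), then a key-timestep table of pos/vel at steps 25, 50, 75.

State at t = 0.5489 s:
  obj    pos=(+0.856,-0.251) vel=(+2.305,-0.969) ωy=+32.02

Key-timestep trajectory:
   step    t(s)  obj.x    obj.z    obj.vx   obj.vz 
     25  0.1359   +0.262  -0.002  +0.571  -0.240
     50  0.2717   +0.378  -0.050  +1.141  -0.480
     75  0.4076   +0.572  -0.132  +1.711  -0.719
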